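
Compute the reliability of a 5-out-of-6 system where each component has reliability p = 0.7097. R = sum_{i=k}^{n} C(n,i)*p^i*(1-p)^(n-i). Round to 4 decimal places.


k = 5, n = 6, p = 0.7097
i=5: C(6,5)=6 * 0.7097^5 * 0.2903^1 = 0.3136
i=6: C(6,6)=1 * 0.7097^6 * 0.2903^0 = 0.1278
R = sum of terms = 0.4414

0.4414


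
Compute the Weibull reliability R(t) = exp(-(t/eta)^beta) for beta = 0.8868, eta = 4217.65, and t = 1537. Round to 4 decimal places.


beta = 0.8868, eta = 4217.65, t = 1537
t/eta = 1537 / 4217.65 = 0.3644
(t/eta)^beta = 0.3644^0.8868 = 0.4085
R(t) = exp(-0.4085)
R(t) = 0.6646

0.6646


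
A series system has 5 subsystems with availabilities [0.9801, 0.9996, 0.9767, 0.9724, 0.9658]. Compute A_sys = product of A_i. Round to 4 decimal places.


Subsystems: [0.9801, 0.9996, 0.9767, 0.9724, 0.9658]
After subsystem 1 (A=0.9801): product = 0.9801
After subsystem 2 (A=0.9996): product = 0.9797
After subsystem 3 (A=0.9767): product = 0.9569
After subsystem 4 (A=0.9724): product = 0.9305
After subsystem 5 (A=0.9658): product = 0.8986
A_sys = 0.8986

0.8986


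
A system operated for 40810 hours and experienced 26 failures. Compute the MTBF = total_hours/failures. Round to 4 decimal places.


total_hours = 40810
failures = 26
MTBF = 40810 / 26
MTBF = 1569.6154

1569.6154


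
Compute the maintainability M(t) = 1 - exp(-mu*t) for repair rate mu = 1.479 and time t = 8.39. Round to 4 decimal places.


mu = 1.479, t = 8.39
mu * t = 1.479 * 8.39 = 12.4088
exp(-12.4088) = 0.0
M(t) = 1 - 0.0
M(t) = 1.0

1.0


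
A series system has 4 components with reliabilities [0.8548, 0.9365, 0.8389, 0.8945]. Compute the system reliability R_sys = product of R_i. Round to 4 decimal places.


Components: [0.8548, 0.9365, 0.8389, 0.8945]
After component 1 (R=0.8548): product = 0.8548
After component 2 (R=0.9365): product = 0.8005
After component 3 (R=0.8389): product = 0.6716
After component 4 (R=0.8945): product = 0.6007
R_sys = 0.6007

0.6007


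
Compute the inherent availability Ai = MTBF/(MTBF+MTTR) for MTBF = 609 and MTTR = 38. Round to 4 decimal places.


MTBF = 609
MTTR = 38
MTBF + MTTR = 647
Ai = 609 / 647
Ai = 0.9413

0.9413


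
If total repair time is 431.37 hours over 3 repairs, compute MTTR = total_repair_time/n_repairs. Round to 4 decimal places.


total_repair_time = 431.37
n_repairs = 3
MTTR = 431.37 / 3
MTTR = 143.79

143.79


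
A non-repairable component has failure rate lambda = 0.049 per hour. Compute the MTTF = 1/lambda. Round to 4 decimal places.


lambda = 0.049
MTTF = 1 / 0.049
MTTF = 20.4082

20.4082


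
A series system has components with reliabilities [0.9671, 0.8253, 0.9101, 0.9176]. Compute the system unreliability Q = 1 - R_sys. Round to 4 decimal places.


Components: [0.9671, 0.8253, 0.9101, 0.9176]
After component 1: product = 0.9671
After component 2: product = 0.7981
After component 3: product = 0.7264
After component 4: product = 0.6665
R_sys = 0.6665
Q = 1 - 0.6665 = 0.3335

0.3335


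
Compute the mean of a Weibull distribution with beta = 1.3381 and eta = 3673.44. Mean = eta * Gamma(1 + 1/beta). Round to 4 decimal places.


beta = 1.3381, eta = 3673.44
1/beta = 0.7473
1 + 1/beta = 1.7473
Gamma(1.7473) = 0.9185
Mean = 3673.44 * 0.9185
Mean = 3373.8988

3373.8988


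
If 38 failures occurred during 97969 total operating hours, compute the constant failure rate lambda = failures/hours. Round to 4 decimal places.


failures = 38
total_hours = 97969
lambda = 38 / 97969
lambda = 0.0004

0.0004


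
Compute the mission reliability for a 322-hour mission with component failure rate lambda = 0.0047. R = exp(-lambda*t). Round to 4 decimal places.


lambda = 0.0047
mission_time = 322
lambda * t = 0.0047 * 322 = 1.5134
R = exp(-1.5134)
R = 0.2202

0.2202


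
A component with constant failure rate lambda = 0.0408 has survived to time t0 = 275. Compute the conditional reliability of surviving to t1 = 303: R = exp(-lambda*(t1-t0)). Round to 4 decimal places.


lambda = 0.0408
t0 = 275, t1 = 303
t1 - t0 = 28
lambda * (t1-t0) = 0.0408 * 28 = 1.1424
R = exp(-1.1424)
R = 0.3191

0.3191


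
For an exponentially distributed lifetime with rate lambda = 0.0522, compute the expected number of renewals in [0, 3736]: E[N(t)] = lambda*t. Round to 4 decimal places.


lambda = 0.0522
t = 3736
E[N(t)] = lambda * t
E[N(t)] = 0.0522 * 3736
E[N(t)] = 195.0192

195.0192


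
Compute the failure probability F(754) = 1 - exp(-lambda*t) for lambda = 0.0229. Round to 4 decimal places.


lambda = 0.0229, t = 754
lambda * t = 17.2666
exp(-17.2666) = 0.0
F(t) = 1 - 0.0
F(t) = 1.0

1.0


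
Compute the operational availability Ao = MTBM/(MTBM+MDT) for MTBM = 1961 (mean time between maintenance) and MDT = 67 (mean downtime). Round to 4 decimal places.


MTBM = 1961
MDT = 67
MTBM + MDT = 2028
Ao = 1961 / 2028
Ao = 0.967

0.967


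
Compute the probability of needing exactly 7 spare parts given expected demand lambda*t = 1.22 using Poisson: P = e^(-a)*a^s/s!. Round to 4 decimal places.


a = 1.22, s = 7
e^(-a) = e^(-1.22) = 0.2952
a^s = 1.22^7 = 4.0227
s! = 5040
P = 0.2952 * 4.0227 / 5040
P = 0.0002

0.0002


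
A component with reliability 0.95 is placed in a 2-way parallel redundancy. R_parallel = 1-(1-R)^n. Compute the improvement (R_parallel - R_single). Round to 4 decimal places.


R_single = 0.95, n = 2
1 - R_single = 0.05
(1 - R_single)^n = 0.05^2 = 0.0025
R_parallel = 1 - 0.0025 = 0.9975
Improvement = 0.9975 - 0.95
Improvement = 0.0475

0.0475


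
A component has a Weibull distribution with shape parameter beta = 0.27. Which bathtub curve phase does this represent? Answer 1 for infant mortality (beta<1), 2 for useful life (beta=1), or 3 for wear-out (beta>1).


beta = 0.27
Compare beta to 1:
beta < 1 => infant mortality (phase 1)
beta = 1 => useful life (phase 2)
beta > 1 => wear-out (phase 3)
Since beta = 0.27, this is infant mortality (decreasing failure rate)
Phase = 1

1


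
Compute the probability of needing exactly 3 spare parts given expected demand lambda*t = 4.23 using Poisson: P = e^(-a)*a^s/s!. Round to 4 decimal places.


a = 4.23, s = 3
e^(-a) = e^(-4.23) = 0.0146
a^s = 4.23^3 = 75.687
s! = 6
P = 0.0146 * 75.687 / 6
P = 0.1836

0.1836


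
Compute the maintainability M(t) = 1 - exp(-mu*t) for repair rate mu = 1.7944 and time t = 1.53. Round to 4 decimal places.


mu = 1.7944, t = 1.53
mu * t = 1.7944 * 1.53 = 2.7454
exp(-2.7454) = 0.0642
M(t) = 1 - 0.0642
M(t) = 0.9358

0.9358


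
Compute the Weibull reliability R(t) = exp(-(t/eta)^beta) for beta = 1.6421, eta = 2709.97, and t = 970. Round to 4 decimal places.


beta = 1.6421, eta = 2709.97, t = 970
t/eta = 970 / 2709.97 = 0.3579
(t/eta)^beta = 0.3579^1.6421 = 0.1851
R(t) = exp(-0.1851)
R(t) = 0.8311

0.8311


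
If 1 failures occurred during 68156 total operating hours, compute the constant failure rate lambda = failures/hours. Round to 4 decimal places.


failures = 1
total_hours = 68156
lambda = 1 / 68156
lambda = 0.0

0.0


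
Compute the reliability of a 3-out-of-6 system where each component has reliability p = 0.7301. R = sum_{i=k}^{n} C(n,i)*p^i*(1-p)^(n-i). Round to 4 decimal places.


k = 3, n = 6, p = 0.7301
i=3: C(6,3)=20 * 0.7301^3 * 0.2699^3 = 0.153
i=4: C(6,4)=15 * 0.7301^4 * 0.2699^2 = 0.3105
i=5: C(6,5)=6 * 0.7301^5 * 0.2699^1 = 0.3359
i=6: C(6,6)=1 * 0.7301^6 * 0.2699^0 = 0.1515
R = sum of terms = 0.9509

0.9509


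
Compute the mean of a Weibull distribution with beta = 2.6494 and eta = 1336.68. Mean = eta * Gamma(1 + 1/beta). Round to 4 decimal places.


beta = 2.6494, eta = 1336.68
1/beta = 0.3774
1 + 1/beta = 1.3774
Gamma(1.3774) = 0.8887
Mean = 1336.68 * 0.8887
Mean = 1187.9431

1187.9431


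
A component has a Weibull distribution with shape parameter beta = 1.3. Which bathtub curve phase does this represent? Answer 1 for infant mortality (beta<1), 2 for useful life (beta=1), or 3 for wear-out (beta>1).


beta = 1.3
Compare beta to 1:
beta < 1 => infant mortality (phase 1)
beta = 1 => useful life (phase 2)
beta > 1 => wear-out (phase 3)
Since beta = 1.3, this is wear-out (increasing failure rate)
Phase = 3

3


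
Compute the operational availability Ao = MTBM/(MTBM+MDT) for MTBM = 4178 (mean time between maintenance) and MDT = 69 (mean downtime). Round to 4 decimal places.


MTBM = 4178
MDT = 69
MTBM + MDT = 4247
Ao = 4178 / 4247
Ao = 0.9838

0.9838


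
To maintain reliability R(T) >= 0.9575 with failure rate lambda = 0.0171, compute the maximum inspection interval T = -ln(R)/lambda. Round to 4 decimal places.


R_target = 0.9575
lambda = 0.0171
-ln(0.9575) = 0.0434
T = 0.0434 / 0.0171
T = 2.5397

2.5397


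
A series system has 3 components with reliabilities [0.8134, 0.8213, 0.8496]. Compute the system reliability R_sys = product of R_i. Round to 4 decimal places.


Components: [0.8134, 0.8213, 0.8496]
After component 1 (R=0.8134): product = 0.8134
After component 2 (R=0.8213): product = 0.668
After component 3 (R=0.8496): product = 0.5676
R_sys = 0.5676

0.5676


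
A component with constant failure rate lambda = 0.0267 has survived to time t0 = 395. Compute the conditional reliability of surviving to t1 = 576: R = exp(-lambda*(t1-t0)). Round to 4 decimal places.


lambda = 0.0267
t0 = 395, t1 = 576
t1 - t0 = 181
lambda * (t1-t0) = 0.0267 * 181 = 4.8327
R = exp(-4.8327)
R = 0.008

0.008


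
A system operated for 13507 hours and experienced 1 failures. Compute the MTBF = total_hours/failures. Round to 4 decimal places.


total_hours = 13507
failures = 1
MTBF = 13507 / 1
MTBF = 13507.0

13507.0


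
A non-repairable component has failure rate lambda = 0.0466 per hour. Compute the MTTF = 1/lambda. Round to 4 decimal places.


lambda = 0.0466
MTTF = 1 / 0.0466
MTTF = 21.4592

21.4592


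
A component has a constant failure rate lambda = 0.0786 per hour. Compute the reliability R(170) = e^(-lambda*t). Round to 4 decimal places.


lambda = 0.0786
t = 170
lambda * t = 13.362
R(t) = e^(-13.362)
R(t) = 0.0

0.0


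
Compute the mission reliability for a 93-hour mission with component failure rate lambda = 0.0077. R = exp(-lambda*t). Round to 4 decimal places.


lambda = 0.0077
mission_time = 93
lambda * t = 0.0077 * 93 = 0.7161
R = exp(-0.7161)
R = 0.4887

0.4887


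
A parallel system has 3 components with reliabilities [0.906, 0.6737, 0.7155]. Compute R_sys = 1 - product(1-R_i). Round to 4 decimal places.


Components: [0.906, 0.6737, 0.7155]
(1 - 0.906) = 0.094, running product = 0.094
(1 - 0.6737) = 0.3263, running product = 0.0307
(1 - 0.7155) = 0.2845, running product = 0.0087
Product of (1-R_i) = 0.0087
R_sys = 1 - 0.0087 = 0.9913

0.9913


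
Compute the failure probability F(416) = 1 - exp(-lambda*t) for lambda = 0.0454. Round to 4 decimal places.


lambda = 0.0454, t = 416
lambda * t = 18.8864
exp(-18.8864) = 0.0
F(t) = 1 - 0.0
F(t) = 1.0

1.0


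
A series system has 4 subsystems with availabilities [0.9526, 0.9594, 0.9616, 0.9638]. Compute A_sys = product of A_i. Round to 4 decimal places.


Subsystems: [0.9526, 0.9594, 0.9616, 0.9638]
After subsystem 1 (A=0.9526): product = 0.9526
After subsystem 2 (A=0.9594): product = 0.9139
After subsystem 3 (A=0.9616): product = 0.8788
After subsystem 4 (A=0.9638): product = 0.847
A_sys = 0.847

0.847


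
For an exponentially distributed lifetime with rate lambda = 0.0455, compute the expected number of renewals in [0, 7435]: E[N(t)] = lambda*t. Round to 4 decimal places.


lambda = 0.0455
t = 7435
E[N(t)] = lambda * t
E[N(t)] = 0.0455 * 7435
E[N(t)] = 338.2925

338.2925


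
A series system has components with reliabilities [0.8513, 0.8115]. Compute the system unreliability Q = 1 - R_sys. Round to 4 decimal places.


Components: [0.8513, 0.8115]
After component 1: product = 0.8513
After component 2: product = 0.6908
R_sys = 0.6908
Q = 1 - 0.6908 = 0.3092

0.3092


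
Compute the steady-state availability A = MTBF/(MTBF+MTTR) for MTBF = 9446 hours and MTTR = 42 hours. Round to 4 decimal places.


MTBF = 9446
MTTR = 42
MTBF + MTTR = 9488
A = 9446 / 9488
A = 0.9956

0.9956


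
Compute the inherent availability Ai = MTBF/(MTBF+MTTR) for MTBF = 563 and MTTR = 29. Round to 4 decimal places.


MTBF = 563
MTTR = 29
MTBF + MTTR = 592
Ai = 563 / 592
Ai = 0.951

0.951


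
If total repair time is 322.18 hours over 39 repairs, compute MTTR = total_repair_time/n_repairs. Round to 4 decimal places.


total_repair_time = 322.18
n_repairs = 39
MTTR = 322.18 / 39
MTTR = 8.261

8.261


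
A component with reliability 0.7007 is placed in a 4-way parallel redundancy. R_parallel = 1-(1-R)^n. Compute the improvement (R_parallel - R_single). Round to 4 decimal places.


R_single = 0.7007, n = 4
1 - R_single = 0.2993
(1 - R_single)^n = 0.2993^4 = 0.008
R_parallel = 1 - 0.008 = 0.992
Improvement = 0.992 - 0.7007
Improvement = 0.2913

0.2913


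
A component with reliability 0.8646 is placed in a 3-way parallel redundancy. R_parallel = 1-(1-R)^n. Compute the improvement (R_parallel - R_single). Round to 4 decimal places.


R_single = 0.8646, n = 3
1 - R_single = 0.1354
(1 - R_single)^n = 0.1354^3 = 0.0025
R_parallel = 1 - 0.0025 = 0.9975
Improvement = 0.9975 - 0.8646
Improvement = 0.1329

0.1329


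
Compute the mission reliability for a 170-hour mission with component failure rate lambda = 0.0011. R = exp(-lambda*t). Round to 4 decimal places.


lambda = 0.0011
mission_time = 170
lambda * t = 0.0011 * 170 = 0.187
R = exp(-0.187)
R = 0.8294

0.8294


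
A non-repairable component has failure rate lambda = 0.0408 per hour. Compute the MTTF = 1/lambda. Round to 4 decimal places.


lambda = 0.0408
MTTF = 1 / 0.0408
MTTF = 24.5098

24.5098


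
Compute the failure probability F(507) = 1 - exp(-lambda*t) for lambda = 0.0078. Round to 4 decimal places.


lambda = 0.0078, t = 507
lambda * t = 3.9546
exp(-3.9546) = 0.0192
F(t) = 1 - 0.0192
F(t) = 0.9808

0.9808


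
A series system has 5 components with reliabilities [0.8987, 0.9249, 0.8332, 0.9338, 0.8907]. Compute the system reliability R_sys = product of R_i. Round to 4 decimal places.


Components: [0.8987, 0.9249, 0.8332, 0.9338, 0.8907]
After component 1 (R=0.8987): product = 0.8987
After component 2 (R=0.9249): product = 0.8312
After component 3 (R=0.8332): product = 0.6926
After component 4 (R=0.9338): product = 0.6467
After component 5 (R=0.8907): product = 0.576
R_sys = 0.576

0.576


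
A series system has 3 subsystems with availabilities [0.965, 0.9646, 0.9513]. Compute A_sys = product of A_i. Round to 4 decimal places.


Subsystems: [0.965, 0.9646, 0.9513]
After subsystem 1 (A=0.965): product = 0.965
After subsystem 2 (A=0.9646): product = 0.9308
After subsystem 3 (A=0.9513): product = 0.8855
A_sys = 0.8855

0.8855


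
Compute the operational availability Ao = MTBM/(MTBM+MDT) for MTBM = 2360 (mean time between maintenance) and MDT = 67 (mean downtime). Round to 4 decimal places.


MTBM = 2360
MDT = 67
MTBM + MDT = 2427
Ao = 2360 / 2427
Ao = 0.9724

0.9724


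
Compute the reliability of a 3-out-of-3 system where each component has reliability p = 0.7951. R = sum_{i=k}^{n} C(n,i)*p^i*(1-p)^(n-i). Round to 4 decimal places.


k = 3, n = 3, p = 0.7951
i=3: C(3,3)=1 * 0.7951^3 * 0.2049^0 = 0.5026
R = sum of terms = 0.5026

0.5026


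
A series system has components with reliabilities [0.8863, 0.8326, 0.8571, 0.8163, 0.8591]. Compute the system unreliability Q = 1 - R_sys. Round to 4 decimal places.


Components: [0.8863, 0.8326, 0.8571, 0.8163, 0.8591]
After component 1: product = 0.8863
After component 2: product = 0.7379
After component 3: product = 0.6325
After component 4: product = 0.5163
After component 5: product = 0.4435
R_sys = 0.4435
Q = 1 - 0.4435 = 0.5565

0.5565


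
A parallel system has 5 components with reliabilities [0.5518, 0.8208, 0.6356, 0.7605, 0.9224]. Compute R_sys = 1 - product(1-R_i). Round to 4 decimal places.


Components: [0.5518, 0.8208, 0.6356, 0.7605, 0.9224]
(1 - 0.5518) = 0.4482, running product = 0.4482
(1 - 0.8208) = 0.1792, running product = 0.0803
(1 - 0.6356) = 0.3644, running product = 0.0293
(1 - 0.7605) = 0.2395, running product = 0.007
(1 - 0.9224) = 0.0776, running product = 0.0005
Product of (1-R_i) = 0.0005
R_sys = 1 - 0.0005 = 0.9995

0.9995


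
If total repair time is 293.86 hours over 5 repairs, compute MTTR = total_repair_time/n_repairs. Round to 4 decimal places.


total_repair_time = 293.86
n_repairs = 5
MTTR = 293.86 / 5
MTTR = 58.772

58.772


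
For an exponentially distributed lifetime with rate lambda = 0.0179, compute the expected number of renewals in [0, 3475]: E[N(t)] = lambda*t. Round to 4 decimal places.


lambda = 0.0179
t = 3475
E[N(t)] = lambda * t
E[N(t)] = 0.0179 * 3475
E[N(t)] = 62.2025

62.2025


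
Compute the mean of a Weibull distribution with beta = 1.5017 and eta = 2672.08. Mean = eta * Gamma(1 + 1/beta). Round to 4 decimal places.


beta = 1.5017, eta = 2672.08
1/beta = 0.6659
1 + 1/beta = 1.6659
Gamma(1.6659) = 0.9026
Mean = 2672.08 * 0.9026
Mean = 2411.8773

2411.8773


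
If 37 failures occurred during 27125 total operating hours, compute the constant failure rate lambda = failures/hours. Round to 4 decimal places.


failures = 37
total_hours = 27125
lambda = 37 / 27125
lambda = 0.0014

0.0014


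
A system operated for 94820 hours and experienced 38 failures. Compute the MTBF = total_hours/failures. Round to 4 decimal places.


total_hours = 94820
failures = 38
MTBF = 94820 / 38
MTBF = 2495.2632

2495.2632


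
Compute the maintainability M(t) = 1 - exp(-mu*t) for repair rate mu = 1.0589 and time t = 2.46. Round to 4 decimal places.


mu = 1.0589, t = 2.46
mu * t = 1.0589 * 2.46 = 2.6049
exp(-2.6049) = 0.0739
M(t) = 1 - 0.0739
M(t) = 0.9261

0.9261


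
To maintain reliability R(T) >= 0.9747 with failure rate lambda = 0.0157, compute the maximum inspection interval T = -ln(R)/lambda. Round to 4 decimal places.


R_target = 0.9747
lambda = 0.0157
-ln(0.9747) = 0.0256
T = 0.0256 / 0.0157
T = 1.6322

1.6322


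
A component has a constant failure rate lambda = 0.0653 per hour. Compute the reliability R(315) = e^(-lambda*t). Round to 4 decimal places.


lambda = 0.0653
t = 315
lambda * t = 20.5695
R(t) = e^(-20.5695)
R(t) = 0.0

0.0


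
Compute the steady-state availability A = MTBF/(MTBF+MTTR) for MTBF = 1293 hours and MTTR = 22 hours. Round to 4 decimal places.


MTBF = 1293
MTTR = 22
MTBF + MTTR = 1315
A = 1293 / 1315
A = 0.9833

0.9833


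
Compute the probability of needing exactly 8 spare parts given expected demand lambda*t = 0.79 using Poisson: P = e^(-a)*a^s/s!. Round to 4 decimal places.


a = 0.79, s = 8
e^(-a) = e^(-0.79) = 0.4538
a^s = 0.79^8 = 0.1517
s! = 40320
P = 0.4538 * 0.1517 / 40320
P = 0.0

0.0


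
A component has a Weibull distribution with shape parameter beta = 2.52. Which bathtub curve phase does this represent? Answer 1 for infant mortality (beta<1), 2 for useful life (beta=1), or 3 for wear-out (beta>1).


beta = 2.52
Compare beta to 1:
beta < 1 => infant mortality (phase 1)
beta = 1 => useful life (phase 2)
beta > 1 => wear-out (phase 3)
Since beta = 2.52, this is wear-out (increasing failure rate)
Phase = 3

3


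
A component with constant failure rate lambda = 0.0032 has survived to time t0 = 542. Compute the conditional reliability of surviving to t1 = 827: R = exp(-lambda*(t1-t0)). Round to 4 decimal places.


lambda = 0.0032
t0 = 542, t1 = 827
t1 - t0 = 285
lambda * (t1-t0) = 0.0032 * 285 = 0.912
R = exp(-0.912)
R = 0.4017

0.4017


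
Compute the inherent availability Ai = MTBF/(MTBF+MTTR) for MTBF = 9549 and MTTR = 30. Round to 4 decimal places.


MTBF = 9549
MTTR = 30
MTBF + MTTR = 9579
Ai = 9549 / 9579
Ai = 0.9969

0.9969


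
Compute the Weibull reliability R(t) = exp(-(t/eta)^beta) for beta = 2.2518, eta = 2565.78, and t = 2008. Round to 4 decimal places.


beta = 2.2518, eta = 2565.78, t = 2008
t/eta = 2008 / 2565.78 = 0.7826
(t/eta)^beta = 0.7826^2.2518 = 0.5758
R(t) = exp(-0.5758)
R(t) = 0.5622

0.5622


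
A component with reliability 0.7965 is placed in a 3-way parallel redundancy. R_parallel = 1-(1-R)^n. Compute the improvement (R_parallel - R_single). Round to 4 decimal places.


R_single = 0.7965, n = 3
1 - R_single = 0.2035
(1 - R_single)^n = 0.2035^3 = 0.0084
R_parallel = 1 - 0.0084 = 0.9916
Improvement = 0.9916 - 0.7965
Improvement = 0.1951

0.1951


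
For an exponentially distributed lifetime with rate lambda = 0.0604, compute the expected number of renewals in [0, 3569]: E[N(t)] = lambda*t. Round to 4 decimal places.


lambda = 0.0604
t = 3569
E[N(t)] = lambda * t
E[N(t)] = 0.0604 * 3569
E[N(t)] = 215.5676

215.5676


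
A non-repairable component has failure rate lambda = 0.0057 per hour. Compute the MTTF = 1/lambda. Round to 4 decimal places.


lambda = 0.0057
MTTF = 1 / 0.0057
MTTF = 175.4386

175.4386


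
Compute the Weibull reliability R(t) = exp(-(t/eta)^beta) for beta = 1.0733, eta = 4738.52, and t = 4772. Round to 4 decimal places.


beta = 1.0733, eta = 4738.52, t = 4772
t/eta = 4772 / 4738.52 = 1.0071
(t/eta)^beta = 1.0071^1.0733 = 1.0076
R(t) = exp(-1.0076)
R(t) = 0.3651

0.3651


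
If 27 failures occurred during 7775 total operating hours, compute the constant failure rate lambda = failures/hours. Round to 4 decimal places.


failures = 27
total_hours = 7775
lambda = 27 / 7775
lambda = 0.0035

0.0035


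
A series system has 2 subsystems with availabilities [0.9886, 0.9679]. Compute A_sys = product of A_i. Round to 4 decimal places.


Subsystems: [0.9886, 0.9679]
After subsystem 1 (A=0.9886): product = 0.9886
After subsystem 2 (A=0.9679): product = 0.9569
A_sys = 0.9569

0.9569


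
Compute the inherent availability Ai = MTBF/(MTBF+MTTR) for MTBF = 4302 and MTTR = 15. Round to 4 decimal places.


MTBF = 4302
MTTR = 15
MTBF + MTTR = 4317
Ai = 4302 / 4317
Ai = 0.9965

0.9965


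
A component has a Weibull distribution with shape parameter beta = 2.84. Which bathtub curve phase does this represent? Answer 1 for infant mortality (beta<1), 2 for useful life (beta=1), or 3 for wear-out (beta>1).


beta = 2.84
Compare beta to 1:
beta < 1 => infant mortality (phase 1)
beta = 1 => useful life (phase 2)
beta > 1 => wear-out (phase 3)
Since beta = 2.84, this is wear-out (increasing failure rate)
Phase = 3

3


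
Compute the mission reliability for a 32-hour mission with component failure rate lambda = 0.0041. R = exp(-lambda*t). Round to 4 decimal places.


lambda = 0.0041
mission_time = 32
lambda * t = 0.0041 * 32 = 0.1312
R = exp(-0.1312)
R = 0.877

0.877


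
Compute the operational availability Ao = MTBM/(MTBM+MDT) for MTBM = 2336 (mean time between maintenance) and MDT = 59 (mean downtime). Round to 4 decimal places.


MTBM = 2336
MDT = 59
MTBM + MDT = 2395
Ao = 2336 / 2395
Ao = 0.9754

0.9754


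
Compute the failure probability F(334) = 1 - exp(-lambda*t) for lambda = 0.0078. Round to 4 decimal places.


lambda = 0.0078, t = 334
lambda * t = 2.6052
exp(-2.6052) = 0.0739
F(t) = 1 - 0.0739
F(t) = 0.9261

0.9261


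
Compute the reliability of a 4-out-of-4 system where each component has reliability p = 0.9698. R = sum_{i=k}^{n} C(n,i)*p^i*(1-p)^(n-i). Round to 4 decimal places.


k = 4, n = 4, p = 0.9698
i=4: C(4,4)=1 * 0.9698^4 * 0.0302^0 = 0.8846
R = sum of terms = 0.8846

0.8846


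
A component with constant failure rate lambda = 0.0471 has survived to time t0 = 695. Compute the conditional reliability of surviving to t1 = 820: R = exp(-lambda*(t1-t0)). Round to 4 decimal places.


lambda = 0.0471
t0 = 695, t1 = 820
t1 - t0 = 125
lambda * (t1-t0) = 0.0471 * 125 = 5.8875
R = exp(-5.8875)
R = 0.0028

0.0028


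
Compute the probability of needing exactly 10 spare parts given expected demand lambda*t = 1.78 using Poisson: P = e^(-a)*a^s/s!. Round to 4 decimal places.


a = 1.78, s = 10
e^(-a) = e^(-1.78) = 0.1686
a^s = 1.78^10 = 319.3008
s! = 3628800
P = 0.1686 * 319.3008 / 3628800
P = 0.0

0.0


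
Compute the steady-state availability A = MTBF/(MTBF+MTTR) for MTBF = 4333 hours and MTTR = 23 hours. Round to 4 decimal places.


MTBF = 4333
MTTR = 23
MTBF + MTTR = 4356
A = 4333 / 4356
A = 0.9947

0.9947


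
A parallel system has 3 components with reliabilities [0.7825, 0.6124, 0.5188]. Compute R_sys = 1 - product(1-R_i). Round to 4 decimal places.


Components: [0.7825, 0.6124, 0.5188]
(1 - 0.7825) = 0.2175, running product = 0.2175
(1 - 0.6124) = 0.3876, running product = 0.0843
(1 - 0.5188) = 0.4812, running product = 0.0406
Product of (1-R_i) = 0.0406
R_sys = 1 - 0.0406 = 0.9594

0.9594


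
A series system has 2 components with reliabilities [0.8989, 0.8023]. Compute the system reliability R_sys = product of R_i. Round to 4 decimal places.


Components: [0.8989, 0.8023]
After component 1 (R=0.8989): product = 0.8989
After component 2 (R=0.8023): product = 0.7212
R_sys = 0.7212

0.7212


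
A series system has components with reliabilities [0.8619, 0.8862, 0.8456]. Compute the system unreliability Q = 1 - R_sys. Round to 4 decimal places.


Components: [0.8619, 0.8862, 0.8456]
After component 1: product = 0.8619
After component 2: product = 0.7638
After component 3: product = 0.6459
R_sys = 0.6459
Q = 1 - 0.6459 = 0.3541

0.3541


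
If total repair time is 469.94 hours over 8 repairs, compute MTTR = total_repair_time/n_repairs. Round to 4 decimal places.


total_repair_time = 469.94
n_repairs = 8
MTTR = 469.94 / 8
MTTR = 58.7425

58.7425


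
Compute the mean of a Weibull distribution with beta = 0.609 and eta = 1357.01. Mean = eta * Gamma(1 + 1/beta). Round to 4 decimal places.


beta = 0.609, eta = 1357.01
1/beta = 1.642
1 + 1/beta = 2.642
Gamma(2.642) = 1.4761
Mean = 1357.01 * 1.4761
Mean = 2003.0628

2003.0628


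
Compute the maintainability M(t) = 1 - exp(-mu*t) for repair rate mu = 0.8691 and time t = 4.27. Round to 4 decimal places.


mu = 0.8691, t = 4.27
mu * t = 0.8691 * 4.27 = 3.7111
exp(-3.7111) = 0.0245
M(t) = 1 - 0.0245
M(t) = 0.9755

0.9755


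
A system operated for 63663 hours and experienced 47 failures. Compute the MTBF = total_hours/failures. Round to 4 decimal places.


total_hours = 63663
failures = 47
MTBF = 63663 / 47
MTBF = 1354.5319

1354.5319


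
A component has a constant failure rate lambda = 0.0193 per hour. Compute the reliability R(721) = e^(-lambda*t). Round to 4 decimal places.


lambda = 0.0193
t = 721
lambda * t = 13.9153
R(t) = e^(-13.9153)
R(t) = 0.0

0.0


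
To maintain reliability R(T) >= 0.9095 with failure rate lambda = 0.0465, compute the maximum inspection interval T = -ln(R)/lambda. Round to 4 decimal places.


R_target = 0.9095
lambda = 0.0465
-ln(0.9095) = 0.0949
T = 0.0949 / 0.0465
T = 2.04

2.04


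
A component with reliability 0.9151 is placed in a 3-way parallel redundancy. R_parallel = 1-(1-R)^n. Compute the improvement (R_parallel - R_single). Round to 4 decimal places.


R_single = 0.9151, n = 3
1 - R_single = 0.0849
(1 - R_single)^n = 0.0849^3 = 0.0006
R_parallel = 1 - 0.0006 = 0.9994
Improvement = 0.9994 - 0.9151
Improvement = 0.0843

0.0843


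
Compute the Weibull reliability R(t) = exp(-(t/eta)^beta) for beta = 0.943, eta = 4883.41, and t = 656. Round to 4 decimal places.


beta = 0.943, eta = 4883.41, t = 656
t/eta = 656 / 4883.41 = 0.1343
(t/eta)^beta = 0.1343^0.943 = 0.1506
R(t) = exp(-0.1506)
R(t) = 0.8602

0.8602


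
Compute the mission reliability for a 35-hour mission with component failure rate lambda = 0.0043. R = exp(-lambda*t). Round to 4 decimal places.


lambda = 0.0043
mission_time = 35
lambda * t = 0.0043 * 35 = 0.1505
R = exp(-0.1505)
R = 0.8603

0.8603


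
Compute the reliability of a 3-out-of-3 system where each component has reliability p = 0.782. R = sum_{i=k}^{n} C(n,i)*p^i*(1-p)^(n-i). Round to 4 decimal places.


k = 3, n = 3, p = 0.782
i=3: C(3,3)=1 * 0.782^3 * 0.218^0 = 0.4782
R = sum of terms = 0.4782

0.4782


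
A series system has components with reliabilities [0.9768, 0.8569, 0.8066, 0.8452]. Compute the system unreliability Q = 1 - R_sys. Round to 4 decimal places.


Components: [0.9768, 0.8569, 0.8066, 0.8452]
After component 1: product = 0.9768
After component 2: product = 0.837
After component 3: product = 0.6751
After component 4: product = 0.5706
R_sys = 0.5706
Q = 1 - 0.5706 = 0.4294

0.4294


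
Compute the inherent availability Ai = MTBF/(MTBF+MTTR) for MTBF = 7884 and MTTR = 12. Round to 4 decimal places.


MTBF = 7884
MTTR = 12
MTBF + MTTR = 7896
Ai = 7884 / 7896
Ai = 0.9985

0.9985


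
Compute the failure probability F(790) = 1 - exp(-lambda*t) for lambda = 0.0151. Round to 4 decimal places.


lambda = 0.0151, t = 790
lambda * t = 11.929
exp(-11.929) = 0.0
F(t) = 1 - 0.0
F(t) = 1.0

1.0


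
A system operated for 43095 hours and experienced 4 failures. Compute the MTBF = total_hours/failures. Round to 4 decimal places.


total_hours = 43095
failures = 4
MTBF = 43095 / 4
MTBF = 10773.75

10773.75


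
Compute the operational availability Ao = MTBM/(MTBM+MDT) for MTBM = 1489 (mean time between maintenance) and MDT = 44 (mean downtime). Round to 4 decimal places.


MTBM = 1489
MDT = 44
MTBM + MDT = 1533
Ao = 1489 / 1533
Ao = 0.9713

0.9713


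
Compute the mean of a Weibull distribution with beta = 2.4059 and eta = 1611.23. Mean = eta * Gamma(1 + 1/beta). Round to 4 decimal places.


beta = 2.4059, eta = 1611.23
1/beta = 0.4156
1 + 1/beta = 1.4156
Gamma(1.4156) = 0.8865
Mean = 1611.23 * 0.8865
Mean = 1428.3922

1428.3922


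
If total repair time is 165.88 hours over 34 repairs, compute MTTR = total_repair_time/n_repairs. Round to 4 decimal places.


total_repair_time = 165.88
n_repairs = 34
MTTR = 165.88 / 34
MTTR = 4.8788

4.8788


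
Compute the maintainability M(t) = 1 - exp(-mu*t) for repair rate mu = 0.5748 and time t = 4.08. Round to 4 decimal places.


mu = 0.5748, t = 4.08
mu * t = 0.5748 * 4.08 = 2.3452
exp(-2.3452) = 0.0958
M(t) = 1 - 0.0958
M(t) = 0.9042

0.9042


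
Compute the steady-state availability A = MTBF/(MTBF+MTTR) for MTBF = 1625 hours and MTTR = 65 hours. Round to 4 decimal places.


MTBF = 1625
MTTR = 65
MTBF + MTTR = 1690
A = 1625 / 1690
A = 0.9615

0.9615


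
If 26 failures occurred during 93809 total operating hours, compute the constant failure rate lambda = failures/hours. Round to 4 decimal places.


failures = 26
total_hours = 93809
lambda = 26 / 93809
lambda = 0.0003

0.0003


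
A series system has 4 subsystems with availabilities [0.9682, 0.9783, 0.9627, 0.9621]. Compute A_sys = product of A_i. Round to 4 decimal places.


Subsystems: [0.9682, 0.9783, 0.9627, 0.9621]
After subsystem 1 (A=0.9682): product = 0.9682
After subsystem 2 (A=0.9783): product = 0.9472
After subsystem 3 (A=0.9627): product = 0.9119
After subsystem 4 (A=0.9621): product = 0.8773
A_sys = 0.8773

0.8773


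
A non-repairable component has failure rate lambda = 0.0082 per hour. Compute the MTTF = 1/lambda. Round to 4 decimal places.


lambda = 0.0082
MTTF = 1 / 0.0082
MTTF = 121.9512

121.9512


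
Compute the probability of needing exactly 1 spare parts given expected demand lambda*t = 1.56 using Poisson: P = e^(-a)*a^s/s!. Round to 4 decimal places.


a = 1.56, s = 1
e^(-a) = e^(-1.56) = 0.2101
a^s = 1.56^1 = 1.56
s! = 1
P = 0.2101 * 1.56 / 1
P = 0.3278

0.3278


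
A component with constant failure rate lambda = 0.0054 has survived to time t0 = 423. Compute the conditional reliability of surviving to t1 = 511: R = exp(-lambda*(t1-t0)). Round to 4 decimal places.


lambda = 0.0054
t0 = 423, t1 = 511
t1 - t0 = 88
lambda * (t1-t0) = 0.0054 * 88 = 0.4752
R = exp(-0.4752)
R = 0.6218

0.6218


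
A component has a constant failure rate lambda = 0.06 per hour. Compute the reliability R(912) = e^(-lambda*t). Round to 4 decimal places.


lambda = 0.06
t = 912
lambda * t = 54.72
R(t) = e^(-54.72)
R(t) = 0.0

0.0


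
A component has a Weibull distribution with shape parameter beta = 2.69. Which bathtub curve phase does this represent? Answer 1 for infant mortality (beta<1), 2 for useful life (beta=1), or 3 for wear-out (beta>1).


beta = 2.69
Compare beta to 1:
beta < 1 => infant mortality (phase 1)
beta = 1 => useful life (phase 2)
beta > 1 => wear-out (phase 3)
Since beta = 2.69, this is wear-out (increasing failure rate)
Phase = 3

3


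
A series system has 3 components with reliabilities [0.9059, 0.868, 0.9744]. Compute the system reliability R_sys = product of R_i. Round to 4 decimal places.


Components: [0.9059, 0.868, 0.9744]
After component 1 (R=0.9059): product = 0.9059
After component 2 (R=0.868): product = 0.7863
After component 3 (R=0.9744): product = 0.7662
R_sys = 0.7662

0.7662


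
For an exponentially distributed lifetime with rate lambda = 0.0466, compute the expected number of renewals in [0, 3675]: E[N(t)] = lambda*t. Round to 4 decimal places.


lambda = 0.0466
t = 3675
E[N(t)] = lambda * t
E[N(t)] = 0.0466 * 3675
E[N(t)] = 171.255

171.255


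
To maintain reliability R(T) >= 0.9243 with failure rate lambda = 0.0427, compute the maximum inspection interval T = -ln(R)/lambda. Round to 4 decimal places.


R_target = 0.9243
lambda = 0.0427
-ln(0.9243) = 0.0787
T = 0.0787 / 0.0427
T = 1.8435

1.8435


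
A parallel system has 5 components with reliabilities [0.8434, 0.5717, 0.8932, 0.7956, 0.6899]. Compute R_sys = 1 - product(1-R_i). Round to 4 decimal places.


Components: [0.8434, 0.5717, 0.8932, 0.7956, 0.6899]
(1 - 0.8434) = 0.1566, running product = 0.1566
(1 - 0.5717) = 0.4283, running product = 0.0671
(1 - 0.8932) = 0.1068, running product = 0.0072
(1 - 0.7956) = 0.2044, running product = 0.0015
(1 - 0.6899) = 0.3101, running product = 0.0005
Product of (1-R_i) = 0.0005
R_sys = 1 - 0.0005 = 0.9995

0.9995


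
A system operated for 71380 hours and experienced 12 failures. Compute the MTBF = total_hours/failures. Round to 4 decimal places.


total_hours = 71380
failures = 12
MTBF = 71380 / 12
MTBF = 5948.3333

5948.3333


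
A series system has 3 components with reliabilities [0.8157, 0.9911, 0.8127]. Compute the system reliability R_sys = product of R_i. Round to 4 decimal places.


Components: [0.8157, 0.9911, 0.8127]
After component 1 (R=0.8157): product = 0.8157
After component 2 (R=0.9911): product = 0.8084
After component 3 (R=0.8127): product = 0.657
R_sys = 0.657

0.657


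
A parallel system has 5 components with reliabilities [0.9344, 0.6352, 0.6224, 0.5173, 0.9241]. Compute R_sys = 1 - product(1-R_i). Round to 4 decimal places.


Components: [0.9344, 0.6352, 0.6224, 0.5173, 0.9241]
(1 - 0.9344) = 0.0656, running product = 0.0656
(1 - 0.6352) = 0.3648, running product = 0.0239
(1 - 0.6224) = 0.3776, running product = 0.009
(1 - 0.5173) = 0.4827, running product = 0.0044
(1 - 0.9241) = 0.0759, running product = 0.0003
Product of (1-R_i) = 0.0003
R_sys = 1 - 0.0003 = 0.9997

0.9997


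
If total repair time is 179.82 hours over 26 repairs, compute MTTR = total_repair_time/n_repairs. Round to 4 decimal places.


total_repair_time = 179.82
n_repairs = 26
MTTR = 179.82 / 26
MTTR = 6.9162

6.9162


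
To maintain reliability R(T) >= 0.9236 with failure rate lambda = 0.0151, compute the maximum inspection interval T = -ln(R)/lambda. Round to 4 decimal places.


R_target = 0.9236
lambda = 0.0151
-ln(0.9236) = 0.0795
T = 0.0795 / 0.0151
T = 5.2633

5.2633


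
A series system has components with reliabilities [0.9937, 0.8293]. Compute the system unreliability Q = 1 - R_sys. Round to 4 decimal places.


Components: [0.9937, 0.8293]
After component 1: product = 0.9937
After component 2: product = 0.8241
R_sys = 0.8241
Q = 1 - 0.8241 = 0.1759

0.1759


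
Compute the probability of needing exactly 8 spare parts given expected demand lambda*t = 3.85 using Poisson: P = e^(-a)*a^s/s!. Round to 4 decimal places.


a = 3.85, s = 8
e^(-a) = e^(-3.85) = 0.0213
a^s = 3.85^8 = 48270.9489
s! = 40320
P = 0.0213 * 48270.9489 / 40320
P = 0.0255

0.0255


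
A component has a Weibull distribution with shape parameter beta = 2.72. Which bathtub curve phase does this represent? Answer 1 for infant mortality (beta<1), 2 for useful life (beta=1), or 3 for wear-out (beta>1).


beta = 2.72
Compare beta to 1:
beta < 1 => infant mortality (phase 1)
beta = 1 => useful life (phase 2)
beta > 1 => wear-out (phase 3)
Since beta = 2.72, this is wear-out (increasing failure rate)
Phase = 3

3


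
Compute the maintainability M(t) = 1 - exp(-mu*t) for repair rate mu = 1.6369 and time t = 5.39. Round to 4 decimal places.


mu = 1.6369, t = 5.39
mu * t = 1.6369 * 5.39 = 8.8229
exp(-8.8229) = 0.0001
M(t) = 1 - 0.0001
M(t) = 0.9999

0.9999


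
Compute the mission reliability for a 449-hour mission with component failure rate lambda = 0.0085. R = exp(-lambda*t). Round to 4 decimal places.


lambda = 0.0085
mission_time = 449
lambda * t = 0.0085 * 449 = 3.8165
R = exp(-3.8165)
R = 0.022

0.022


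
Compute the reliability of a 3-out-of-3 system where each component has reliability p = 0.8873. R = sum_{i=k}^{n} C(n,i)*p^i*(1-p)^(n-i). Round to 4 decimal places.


k = 3, n = 3, p = 0.8873
i=3: C(3,3)=1 * 0.8873^3 * 0.1127^0 = 0.6986
R = sum of terms = 0.6986

0.6986


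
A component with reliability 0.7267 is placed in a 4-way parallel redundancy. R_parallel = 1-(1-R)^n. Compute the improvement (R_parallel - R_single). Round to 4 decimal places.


R_single = 0.7267, n = 4
1 - R_single = 0.2733
(1 - R_single)^n = 0.2733^4 = 0.0056
R_parallel = 1 - 0.0056 = 0.9944
Improvement = 0.9944 - 0.7267
Improvement = 0.2677

0.2677


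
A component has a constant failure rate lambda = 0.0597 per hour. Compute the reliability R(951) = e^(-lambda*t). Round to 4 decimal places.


lambda = 0.0597
t = 951
lambda * t = 56.7747
R(t) = e^(-56.7747)
R(t) = 0.0

0.0


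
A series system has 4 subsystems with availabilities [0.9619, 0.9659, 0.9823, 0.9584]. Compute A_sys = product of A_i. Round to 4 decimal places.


Subsystems: [0.9619, 0.9659, 0.9823, 0.9584]
After subsystem 1 (A=0.9619): product = 0.9619
After subsystem 2 (A=0.9659): product = 0.9291
After subsystem 3 (A=0.9823): product = 0.9127
After subsystem 4 (A=0.9584): product = 0.8747
A_sys = 0.8747

0.8747


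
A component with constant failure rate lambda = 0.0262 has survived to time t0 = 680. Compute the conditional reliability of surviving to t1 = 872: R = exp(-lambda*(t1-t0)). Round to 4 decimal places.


lambda = 0.0262
t0 = 680, t1 = 872
t1 - t0 = 192
lambda * (t1-t0) = 0.0262 * 192 = 5.0304
R = exp(-5.0304)
R = 0.0065

0.0065


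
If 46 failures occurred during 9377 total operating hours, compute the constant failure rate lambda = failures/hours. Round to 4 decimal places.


failures = 46
total_hours = 9377
lambda = 46 / 9377
lambda = 0.0049

0.0049


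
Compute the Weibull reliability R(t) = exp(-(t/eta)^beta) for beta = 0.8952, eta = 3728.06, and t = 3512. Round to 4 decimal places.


beta = 0.8952, eta = 3728.06, t = 3512
t/eta = 3512 / 3728.06 = 0.942
(t/eta)^beta = 0.942^0.8952 = 0.948
R(t) = exp(-0.948)
R(t) = 0.3875

0.3875


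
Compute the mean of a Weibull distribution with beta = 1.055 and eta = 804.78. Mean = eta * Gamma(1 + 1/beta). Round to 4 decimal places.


beta = 1.055, eta = 804.78
1/beta = 0.9479
1 + 1/beta = 1.9479
Gamma(1.9479) = 0.9791
Mean = 804.78 * 0.9791
Mean = 787.9339

787.9339


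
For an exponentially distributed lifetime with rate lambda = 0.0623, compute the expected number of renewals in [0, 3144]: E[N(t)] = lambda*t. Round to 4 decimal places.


lambda = 0.0623
t = 3144
E[N(t)] = lambda * t
E[N(t)] = 0.0623 * 3144
E[N(t)] = 195.8712

195.8712


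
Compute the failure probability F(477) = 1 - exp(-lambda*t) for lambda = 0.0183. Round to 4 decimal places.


lambda = 0.0183, t = 477
lambda * t = 8.7291
exp(-8.7291) = 0.0002
F(t) = 1 - 0.0002
F(t) = 0.9998

0.9998
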